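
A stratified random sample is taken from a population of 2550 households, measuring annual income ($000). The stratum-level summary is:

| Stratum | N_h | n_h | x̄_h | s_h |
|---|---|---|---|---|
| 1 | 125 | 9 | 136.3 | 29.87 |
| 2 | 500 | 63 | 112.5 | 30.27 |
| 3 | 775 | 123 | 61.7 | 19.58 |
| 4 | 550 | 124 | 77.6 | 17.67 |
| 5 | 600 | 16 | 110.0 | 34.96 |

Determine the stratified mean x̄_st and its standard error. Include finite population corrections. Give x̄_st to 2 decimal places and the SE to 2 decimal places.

x̄_st ≈ 90.11, SE ≈ 2.27

x̄_st = Σ W_h x̄_h = (125·136.3 + 500·112.5 + 775·61.7 + 550·77.6 + 600·110.0)/2550 = 90.11176
V̂(x̄_st) = Σ W_h² (1 − n_h/N_h) s_h²/n_h, with W_h = N_h/N and N = 2550:
  stratum 1: (125/2550)²·(1 − 9/125)·29.87²/9 = 0.221063
  stratum 2: (500/2550)²·(1 − 63/500)·30.27²/63 = 0.488715
  stratum 3: (775/2550)²·(1 − 123/775)·19.58²/123 = 0.242208
  stratum 4: (550/2550)²·(1 − 124/550)·17.67²/124 = 0.0907284
  stratum 5: (600/2550)²·(1 − 16/600)·34.96²/16 = 4.1163
V̂(x̄_st) = 5.15901
SE(x̄_st) = √5.15901 = 2.27135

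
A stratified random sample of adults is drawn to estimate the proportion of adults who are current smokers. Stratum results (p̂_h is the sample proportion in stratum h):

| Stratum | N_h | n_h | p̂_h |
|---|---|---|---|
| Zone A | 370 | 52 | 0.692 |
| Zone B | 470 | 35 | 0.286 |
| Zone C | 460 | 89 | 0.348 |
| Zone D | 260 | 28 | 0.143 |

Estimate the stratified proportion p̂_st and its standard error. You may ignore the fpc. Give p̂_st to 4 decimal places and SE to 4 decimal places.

p̂_st ≈ 0.3767, SE ≈ 0.0336

N = 1560; stratum weights W_h = N_h/N.
p̂_st = Σ W_h p̂_h = (370·0.692 + 470·0.286 + 460·0.348 + 260·0.143)/1560 = 0.37674
V̂(p̂_st) = Σ W_h² p̂_h(1−p̂_h)/(n_h−1):
  stratum Zone A: (370/1560)²·0.692·0.308/51 = 0.000235094
  stratum Zone B: (470/1560)²·0.286·0.714/34 = 0.00054517
  stratum Zone C: (460/1560)²·0.348·0.652/88 = 0.000224187
  stratum Zone D: (260/1560)²·0.143·0.857/27 = 0.000126081
V̂(p̂_st) = 0.00113053; SE = √V̂ = 0.0336234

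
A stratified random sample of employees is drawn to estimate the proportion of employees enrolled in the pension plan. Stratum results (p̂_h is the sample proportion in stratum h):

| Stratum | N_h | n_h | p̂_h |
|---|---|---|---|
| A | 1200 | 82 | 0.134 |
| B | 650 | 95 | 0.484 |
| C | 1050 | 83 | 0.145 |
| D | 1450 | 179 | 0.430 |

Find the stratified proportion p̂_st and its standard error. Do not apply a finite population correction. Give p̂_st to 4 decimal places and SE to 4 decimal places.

N = 4350; stratum weights W_h = N_h/N.
p̂_st = Σ W_h p̂_h = (1200·0.134 + 650·0.484 + 1050·0.145 + 1450·0.430)/4350 = 0.28762
V̂(p̂_st) = Σ W_h² p̂_h(1−p̂_h)/(n_h−1):
  stratum A: (1200/4350)²·0.134·0.866/81 = 0.000109024
  stratum B: (650/4350)²·0.484·0.516/94 = 5.93219e-05
  stratum C: (1050/4350)²·0.145·0.855/82 = 8.80887e-05
  stratum D: (1450/4350)²·0.430·0.570/178 = 0.000152996
V̂(p̂_st) = 0.000409431; SE = √V̂ = 0.0202344

p̂_st ≈ 0.2876, SE ≈ 0.0202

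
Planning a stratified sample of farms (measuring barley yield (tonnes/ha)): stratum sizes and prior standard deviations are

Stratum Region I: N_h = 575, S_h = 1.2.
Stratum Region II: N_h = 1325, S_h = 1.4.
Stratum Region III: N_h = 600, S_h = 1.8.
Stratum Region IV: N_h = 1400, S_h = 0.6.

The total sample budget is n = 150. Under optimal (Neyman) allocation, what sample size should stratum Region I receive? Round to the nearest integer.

Neyman allocation: n_h = n · N_h S_h / Σ N_i S_i, with n = 150.
  stratum Region I: N_h·S_h = 575·1.2 = 690.00
  stratum Region II: N_h·S_h = 1325·1.4 = 1855.00
  stratum Region III: N_h·S_h = 600·1.8 = 1080.00
  stratum Region IV: N_h·S_h = 1400·0.6 = 840.00
Σ N_h S_h = 4465.00
n for stratum Region I = 150·690.00/4465.00 = 23.180 → 23

23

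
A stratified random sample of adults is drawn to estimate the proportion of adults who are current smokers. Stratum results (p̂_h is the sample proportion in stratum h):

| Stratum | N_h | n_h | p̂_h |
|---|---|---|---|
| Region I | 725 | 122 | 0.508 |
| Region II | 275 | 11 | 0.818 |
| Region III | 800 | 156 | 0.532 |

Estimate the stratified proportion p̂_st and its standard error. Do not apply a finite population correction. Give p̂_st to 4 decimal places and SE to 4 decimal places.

N = 1800; stratum weights W_h = N_h/N.
p̂_st = Σ W_h p̂_h = (725·0.508 + 275·0.818 + 800·0.532)/1800 = 0.56603
V̂(p̂_st) = Σ W_h² p̂_h(1−p̂_h)/(n_h−1):
  stratum Region I: (725/1800)²·0.508·0.492/121 = 0.0003351
  stratum Region II: (275/1800)²·0.818·0.182/10 = 0.000347492
  stratum Region III: (800/1800)²·0.532·0.468/155 = 0.000317293
V̂(p̂_st) = 0.000999885; SE = √V̂ = 0.031621

p̂_st ≈ 0.5660, SE ≈ 0.0316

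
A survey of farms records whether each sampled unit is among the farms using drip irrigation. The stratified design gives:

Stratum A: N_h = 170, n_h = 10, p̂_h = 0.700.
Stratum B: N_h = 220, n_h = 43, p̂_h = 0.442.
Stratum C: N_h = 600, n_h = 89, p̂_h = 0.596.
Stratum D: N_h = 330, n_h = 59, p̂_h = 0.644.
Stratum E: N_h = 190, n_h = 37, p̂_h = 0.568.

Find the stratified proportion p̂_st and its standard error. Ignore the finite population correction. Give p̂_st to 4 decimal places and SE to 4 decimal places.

p̂_st ≈ 0.5922, SE ≈ 0.0339

N = 1510; stratum weights W_h = N_h/N.
p̂_st = Σ W_h p̂_h = (170·0.700 + 220·0.442 + 600·0.596 + 330·0.644 + 190·0.568)/1510 = 0.59224
V̂(p̂_st) = Σ W_h² p̂_h(1−p̂_h)/(n_h−1):
  stratum A: (170/1510)²·0.700·0.300/9 = 0.000295747
  stratum B: (220/1510)²·0.442·0.558/42 = 0.000124652
  stratum C: (600/1510)²·0.596·0.404/88 = 0.00043201
  stratum D: (330/1510)²·0.644·0.356/58 = 0.000188791
  stratum E: (190/1510)²·0.568·0.432/36 = 0.000107915
V̂(p̂_st) = 0.00114912; SE = √V̂ = 0.0338986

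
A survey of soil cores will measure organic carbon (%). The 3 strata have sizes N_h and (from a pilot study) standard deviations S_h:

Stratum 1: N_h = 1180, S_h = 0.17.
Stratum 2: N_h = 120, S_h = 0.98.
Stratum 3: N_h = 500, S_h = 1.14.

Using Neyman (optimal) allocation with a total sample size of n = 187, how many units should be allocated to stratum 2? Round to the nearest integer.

Neyman allocation: n_h = n · N_h S_h / Σ N_i S_i, with n = 187.
  stratum 1: N_h·S_h = 1180·0.17 = 200.60
  stratum 2: N_h·S_h = 120·0.98 = 117.60
  stratum 3: N_h·S_h = 500·1.14 = 570.00
Σ N_h S_h = 888.20
n for stratum 2 = 187·117.60/888.20 = 24.759 → 25

25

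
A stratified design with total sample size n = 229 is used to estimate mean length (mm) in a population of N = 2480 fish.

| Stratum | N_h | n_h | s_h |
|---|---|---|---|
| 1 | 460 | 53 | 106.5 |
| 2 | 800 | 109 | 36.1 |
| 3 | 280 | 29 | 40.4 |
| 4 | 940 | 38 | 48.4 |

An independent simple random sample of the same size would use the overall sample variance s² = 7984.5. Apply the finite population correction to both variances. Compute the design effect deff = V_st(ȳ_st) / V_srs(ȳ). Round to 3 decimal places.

V̂(ȳ_st) = Σ W_h² (1 − n_h/N_h) s_h²/n_h, with W_h = N_h/N and N = 2480:
  stratum 1: (460/2480)²·(1 − 53/460)·106.5²/53 = 6.51437
  stratum 2: (800/2480)²·(1 − 109/800)·36.1²/109 = 1.07461
  stratum 3: (280/2480)²·(1 − 29/280)·40.4²/29 = 0.643122
  stratum 4: (940/2480)²·(1 − 38/940)·48.4²/38 = 8.49842
V_st = 16.7305
V_srs = (1 − 229/2480)·7984.5/229 = 31.6473
deff = V_st / V_srs = 16.7305/31.6473 = 0.5287

deff ≈ 0.529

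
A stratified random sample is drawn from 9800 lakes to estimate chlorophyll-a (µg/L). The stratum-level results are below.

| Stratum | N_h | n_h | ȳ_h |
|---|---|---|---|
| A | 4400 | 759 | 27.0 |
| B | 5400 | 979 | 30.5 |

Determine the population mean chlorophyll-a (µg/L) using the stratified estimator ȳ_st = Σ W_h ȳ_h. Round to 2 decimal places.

ȳ_st ≈ 28.93

N = Σ N_h = 9800. Stratum weights W_h = N_h/N.
ȳ_st = (4400·27.0 + 5400·30.5) / 9800 = 28.9286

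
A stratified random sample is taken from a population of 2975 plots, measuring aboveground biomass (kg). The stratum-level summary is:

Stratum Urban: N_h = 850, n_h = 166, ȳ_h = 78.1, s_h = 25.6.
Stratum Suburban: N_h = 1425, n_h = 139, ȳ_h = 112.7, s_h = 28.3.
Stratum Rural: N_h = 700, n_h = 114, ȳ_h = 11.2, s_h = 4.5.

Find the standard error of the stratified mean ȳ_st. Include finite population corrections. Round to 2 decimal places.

V̂(ȳ_st) = Σ W_h² (1 − n_h/N_h) s_h²/n_h, with W_h = N_h/N and N = 2975:
  stratum Urban: (850/2975)²·(1 − 166/850)·25.6²/166 = 0.259342
  stratum Suburban: (1425/2975)²·(1 − 139/1425)·28.3²/139 = 1.193
  stratum Rural: (700/2975)²·(1 − 114/700)·4.5²/114 = 0.00823269
V̂(ȳ_st) = 1.46057
SE(ȳ_st) = √1.46057 = 1.20854

SE(ȳ_st) ≈ 1.21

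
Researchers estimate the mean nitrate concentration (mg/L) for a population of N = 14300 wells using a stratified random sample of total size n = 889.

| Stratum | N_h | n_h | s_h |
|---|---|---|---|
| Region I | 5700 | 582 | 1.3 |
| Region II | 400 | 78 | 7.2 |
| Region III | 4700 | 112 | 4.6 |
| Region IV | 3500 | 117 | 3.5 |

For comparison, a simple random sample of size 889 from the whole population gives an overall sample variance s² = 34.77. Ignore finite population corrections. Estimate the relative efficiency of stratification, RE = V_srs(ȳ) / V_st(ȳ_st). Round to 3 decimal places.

RE ≈ 1.414

V̂(ȳ_st) = Σ W_h² s_h²/n_h, with W_h = N_h/N and N = 14300:
  stratum Region I: (5700/14300)²·1.3²/582 = 0.000461362
  stratum Region II: (400/14300)²·7.2²/78 = 0.000520018
  stratum Region III: (4700/14300)²·4.6²/112 = 0.020409
  stratum Region IV: (3500/14300)²·3.5²/117 = 0.00627212
V_st = 0.0276625
V_srs = s²/n = 34.77/889 = 0.0391114
Relative efficiency = V_srs / V_st = 0.0391114/0.0276625 = 1.4139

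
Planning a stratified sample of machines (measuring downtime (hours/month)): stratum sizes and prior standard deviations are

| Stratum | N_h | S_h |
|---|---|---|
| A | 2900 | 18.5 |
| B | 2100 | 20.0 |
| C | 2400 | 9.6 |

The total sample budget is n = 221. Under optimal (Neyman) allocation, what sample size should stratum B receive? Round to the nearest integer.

Neyman allocation: n_h = n · N_h S_h / Σ N_i S_i, with n = 221.
  stratum A: N_h·S_h = 2900·18.5 = 53650.00
  stratum B: N_h·S_h = 2100·20.0 = 42000.00
  stratum C: N_h·S_h = 2400·9.6 = 23040.00
Σ N_h S_h = 118690.00
n for stratum B = 221·42000.00/118690.00 = 78.204 → 78

78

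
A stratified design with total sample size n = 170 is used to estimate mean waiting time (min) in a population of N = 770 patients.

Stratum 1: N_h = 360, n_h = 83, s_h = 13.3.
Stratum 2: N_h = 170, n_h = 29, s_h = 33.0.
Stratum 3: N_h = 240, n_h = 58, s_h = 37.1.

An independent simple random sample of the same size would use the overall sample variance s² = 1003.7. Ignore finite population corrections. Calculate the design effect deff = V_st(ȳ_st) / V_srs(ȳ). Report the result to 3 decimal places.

deff ≈ 0.779

V̂(ȳ_st) = Σ W_h² s_h²/n_h, with W_h = N_h/N and N = 770:
  stratum 1: (360/770)²·13.3²/83 = 0.465853
  stratum 2: (170/770)²·33.0²/29 = 1.8304
  stratum 3: (240/770)²·37.1²/58 = 2.30548
V_st = 4.60173
V_srs = s²/n = 1003.7/170 = 5.90412
deff = V_st / V_srs = 4.60173/5.90412 = 0.7794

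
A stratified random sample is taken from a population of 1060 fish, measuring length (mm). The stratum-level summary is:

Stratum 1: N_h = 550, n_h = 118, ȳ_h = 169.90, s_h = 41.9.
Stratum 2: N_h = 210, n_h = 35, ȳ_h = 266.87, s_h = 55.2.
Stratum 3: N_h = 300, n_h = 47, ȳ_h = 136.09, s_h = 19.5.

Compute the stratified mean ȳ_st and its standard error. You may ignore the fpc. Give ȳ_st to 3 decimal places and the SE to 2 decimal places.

ȳ_st ≈ 179.542, SE ≈ 2.84

ȳ_st = Σ W_h ȳ_h = (550·169.90 + 210·266.87 + 300·136.09)/1060 = 179.54217
V̂(ȳ_st) = Σ W_h² s_h²/n_h, with W_h = N_h/N and N = 1060:
  stratum 1: (550/1060)²·41.9²/118 = 4.00553
  stratum 2: (210/1060)²·55.2²/35 = 3.41694
  stratum 3: (300/1060)²·19.5²/47 = 0.64804
V̂(ȳ_st) = 8.0705
SE(ȳ_st) = √8.0705 = 2.84086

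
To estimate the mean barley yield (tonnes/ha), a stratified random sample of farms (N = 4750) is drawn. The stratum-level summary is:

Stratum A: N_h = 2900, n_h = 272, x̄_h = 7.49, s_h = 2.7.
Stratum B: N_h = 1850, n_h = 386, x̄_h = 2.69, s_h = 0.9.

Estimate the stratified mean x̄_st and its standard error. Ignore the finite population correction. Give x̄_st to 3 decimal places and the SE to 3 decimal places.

x̄_st ≈ 5.621, SE ≈ 0.102

x̄_st = Σ W_h x̄_h = (2900·7.49 + 1850·2.69)/4750 = 5.62053
V̂(x̄_st) = Σ W_h² s_h²/n_h, with W_h = N_h/N and N = 4750:
  stratum A: (2900/4750)²·2.7²/272 = 0.00999004
  stratum B: (1850/4750)²·0.9²/386 = 0.000318313
V̂(x̄_st) = 0.0103084
SE(x̄_st) = √0.0103084 = 0.10153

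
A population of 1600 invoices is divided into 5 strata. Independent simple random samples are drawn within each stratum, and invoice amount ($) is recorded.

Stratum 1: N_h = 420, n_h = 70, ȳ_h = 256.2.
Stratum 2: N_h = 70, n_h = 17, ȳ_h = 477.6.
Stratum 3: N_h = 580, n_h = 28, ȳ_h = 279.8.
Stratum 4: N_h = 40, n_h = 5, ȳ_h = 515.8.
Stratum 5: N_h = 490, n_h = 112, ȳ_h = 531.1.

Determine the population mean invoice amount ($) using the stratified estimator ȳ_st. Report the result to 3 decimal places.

N = Σ N_h = 1600. Stratum weights W_h = N_h/N.
ȳ_st = (420·256.2 + 70·477.6 + 580·279.8 + 40·515.8 + 490·531.1) / 1600 = 365.11937

ȳ_st ≈ 365.119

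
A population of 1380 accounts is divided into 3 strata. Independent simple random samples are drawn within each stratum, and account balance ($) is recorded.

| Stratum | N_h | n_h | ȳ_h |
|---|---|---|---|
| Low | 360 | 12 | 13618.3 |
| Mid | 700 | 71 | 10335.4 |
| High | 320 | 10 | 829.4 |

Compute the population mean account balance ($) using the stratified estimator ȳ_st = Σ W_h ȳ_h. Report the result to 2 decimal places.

ȳ_st ≈ 8987.52

N = Σ N_h = 1380. Stratum weights W_h = N_h/N.
ȳ_st = (360·13618.3 + 700·10335.4 + 320·829.4) / 1380 = 8987.5188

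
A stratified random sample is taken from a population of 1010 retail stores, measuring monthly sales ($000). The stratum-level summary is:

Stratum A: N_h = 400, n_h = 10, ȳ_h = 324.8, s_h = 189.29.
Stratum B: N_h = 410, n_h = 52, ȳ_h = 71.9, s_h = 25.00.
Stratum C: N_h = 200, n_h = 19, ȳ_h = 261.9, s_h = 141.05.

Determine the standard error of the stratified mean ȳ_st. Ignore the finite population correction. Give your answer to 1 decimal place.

V̂(ȳ_st) = Σ W_h² s_h²/n_h, with W_h = N_h/N and N = 1010:
  stratum A: (400/1010)²·189.29²/10 = 561.995
  stratum B: (410/1010)²·25.00²/52 = 1.98062
  stratum C: (200/1010)²·141.05²/19 = 41.0591
V̂(ȳ_st) = 605.035
SE(ȳ_st) = √605.035 = 24.5975

SE(ȳ_st) ≈ 24.6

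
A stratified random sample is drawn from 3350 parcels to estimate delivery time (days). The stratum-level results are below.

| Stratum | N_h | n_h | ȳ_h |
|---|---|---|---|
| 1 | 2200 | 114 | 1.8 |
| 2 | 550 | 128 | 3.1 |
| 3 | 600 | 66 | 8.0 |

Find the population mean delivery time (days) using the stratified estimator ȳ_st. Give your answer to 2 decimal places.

ȳ_st ≈ 3.12

N = Σ N_h = 3350. Stratum weights W_h = N_h/N.
ȳ_st = (2200·1.8 + 550·3.1 + 600·8.0) / 3350 = 3.1239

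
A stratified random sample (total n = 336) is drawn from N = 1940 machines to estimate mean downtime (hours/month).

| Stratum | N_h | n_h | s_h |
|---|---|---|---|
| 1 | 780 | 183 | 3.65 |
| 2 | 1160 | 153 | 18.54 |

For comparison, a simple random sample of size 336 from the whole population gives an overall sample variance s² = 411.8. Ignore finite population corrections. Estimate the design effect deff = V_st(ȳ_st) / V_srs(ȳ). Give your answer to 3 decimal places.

V̂(ȳ_st) = Σ W_h² s_h²/n_h, with W_h = N_h/N and N = 1940:
  stratum 1: (780/1940)²·3.65²/183 = 0.0117685
  stratum 2: (1160/1940)²·18.54²/153 = 0.803231
V_st = 0.815
V_srs = s²/n = 411.8/336 = 1.2256
deff = V_st / V_srs = 0.815/1.2256 = 0.6650

deff ≈ 0.665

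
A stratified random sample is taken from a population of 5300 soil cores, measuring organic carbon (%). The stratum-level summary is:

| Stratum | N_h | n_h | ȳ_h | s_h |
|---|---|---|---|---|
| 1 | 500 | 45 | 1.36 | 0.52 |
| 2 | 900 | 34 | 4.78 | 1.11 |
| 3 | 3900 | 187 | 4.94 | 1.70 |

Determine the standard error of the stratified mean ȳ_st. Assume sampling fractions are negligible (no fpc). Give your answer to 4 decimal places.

V̂(ȳ_st) = Σ W_h² s_h²/n_h, with W_h = N_h/N and N = 5300:
  stratum 1: (500/5300)²·0.52²/45 = 5.34789e-05
  stratum 2: (900/5300)²·1.11²/34 = 0.00104496
  stratum 3: (3900/5300)²·1.70²/187 = 0.00836823
V̂(ȳ_st) = 0.00946667
SE(ȳ_st) = √0.00946667 = 0.0972968

SE(ȳ_st) ≈ 0.0973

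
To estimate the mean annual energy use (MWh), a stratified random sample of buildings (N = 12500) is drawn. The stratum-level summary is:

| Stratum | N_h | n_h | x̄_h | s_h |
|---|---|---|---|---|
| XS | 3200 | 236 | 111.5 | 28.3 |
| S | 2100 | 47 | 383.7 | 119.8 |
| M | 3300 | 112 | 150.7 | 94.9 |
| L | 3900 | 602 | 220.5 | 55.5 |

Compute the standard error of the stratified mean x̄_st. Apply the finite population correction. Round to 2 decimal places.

SE(x̄_st) ≈ 3.80

V̂(x̄_st) = Σ W_h² (1 − n_h/N_h) s_h²/n_h, with W_h = N_h/N and N = 12500:
  stratum XS: (3200/12500)²·(1 − 236/3200)·28.3²/236 = 0.206001
  stratum S: (2100/12500)²·(1 − 47/2100)·119.8²/47 = 8.42566
  stratum M: (3300/12500)²·(1 − 112/3300)·94.9²/112 = 5.4141
  stratum L: (3900/12500)²·(1 − 602/3900)·55.5²/602 = 0.421196
V̂(x̄_st) = 14.467
SE(x̄_st) = √14.467 = 3.80355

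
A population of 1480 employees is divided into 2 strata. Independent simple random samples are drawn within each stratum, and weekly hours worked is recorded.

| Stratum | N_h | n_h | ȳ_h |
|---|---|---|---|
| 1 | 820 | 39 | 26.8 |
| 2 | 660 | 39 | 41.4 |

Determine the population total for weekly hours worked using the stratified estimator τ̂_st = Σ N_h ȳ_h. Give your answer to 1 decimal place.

τ̂_st = Σ N_h ȳ_h = 820·26.8 + 660·41.4 = 49300.0

τ̂_st ≈ 49300.0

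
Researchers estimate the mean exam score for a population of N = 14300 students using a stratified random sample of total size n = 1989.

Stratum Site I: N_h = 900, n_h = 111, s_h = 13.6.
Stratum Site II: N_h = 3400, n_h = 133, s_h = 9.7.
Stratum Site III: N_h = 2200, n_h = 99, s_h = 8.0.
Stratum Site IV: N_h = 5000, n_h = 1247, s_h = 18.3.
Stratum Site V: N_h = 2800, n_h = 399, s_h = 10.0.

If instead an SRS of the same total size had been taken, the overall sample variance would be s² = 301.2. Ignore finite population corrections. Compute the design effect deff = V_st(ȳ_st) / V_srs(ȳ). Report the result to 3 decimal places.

V̂(ȳ_st) = Σ W_h² s_h²/n_h, with W_h = N_h/N and N = 14300:
  stratum Site I: (900/14300)²·13.6²/111 = 0.00660036
  stratum Site II: (3400/14300)²·9.7²/133 = 0.0399924
  stratum Site III: (2200/14300)²·8.0²/99 = 0.0153009
  stratum Site IV: (5000/14300)²·18.3²/1247 = 0.0328325
  stratum Site V: (2800/14300)²·10.0²/399 = 0.00960884
V_st = 0.104335
V_srs = s²/n = 301.2/1989 = 0.151433
deff = V_st / V_srs = 0.104335/0.151433 = 0.6890

deff ≈ 0.689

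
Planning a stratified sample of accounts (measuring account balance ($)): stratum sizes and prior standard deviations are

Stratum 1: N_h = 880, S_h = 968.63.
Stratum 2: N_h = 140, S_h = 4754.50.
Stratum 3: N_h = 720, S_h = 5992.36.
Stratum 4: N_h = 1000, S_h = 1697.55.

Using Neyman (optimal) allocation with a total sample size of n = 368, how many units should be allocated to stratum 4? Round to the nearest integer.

83

Neyman allocation: n_h = n · N_h S_h / Σ N_i S_i, with n = 368.
  stratum 1: N_h·S_h = 880·968.63 = 852394.40
  stratum 2: N_h·S_h = 140·4754.50 = 665630.00
  stratum 3: N_h·S_h = 720·5992.36 = 4314499.20
  stratum 4: N_h·S_h = 1000·1697.55 = 1697550.00
Σ N_h S_h = 7530073.60
n for stratum 4 = 368·1697550.00/7530073.60 = 82.960 → 83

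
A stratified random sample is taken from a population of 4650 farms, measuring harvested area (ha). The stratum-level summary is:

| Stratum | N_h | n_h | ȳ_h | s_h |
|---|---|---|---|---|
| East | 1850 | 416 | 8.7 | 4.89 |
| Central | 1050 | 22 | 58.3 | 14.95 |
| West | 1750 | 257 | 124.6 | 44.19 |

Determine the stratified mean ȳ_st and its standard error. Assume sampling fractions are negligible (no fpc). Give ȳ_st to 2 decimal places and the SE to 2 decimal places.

ȳ_st = Σ W_h ȳ_h = (1850·8.7 + 1050·58.3 + 1750·124.6)/4650 = 63.51828
V̂(ȳ_st) = Σ W_h² s_h²/n_h, with W_h = N_h/N and N = 4650:
  stratum East: (1850/4650)²·4.89²/416 = 0.00909834
  stratum Central: (1050/4650)²·14.95²/22 = 0.518003
  stratum West: (1750/4650)²·44.19²/257 = 1.07618
V̂(ȳ_st) = 1.60328
SE(ȳ_st) = √1.60328 = 1.26621

ȳ_st ≈ 63.52, SE ≈ 1.27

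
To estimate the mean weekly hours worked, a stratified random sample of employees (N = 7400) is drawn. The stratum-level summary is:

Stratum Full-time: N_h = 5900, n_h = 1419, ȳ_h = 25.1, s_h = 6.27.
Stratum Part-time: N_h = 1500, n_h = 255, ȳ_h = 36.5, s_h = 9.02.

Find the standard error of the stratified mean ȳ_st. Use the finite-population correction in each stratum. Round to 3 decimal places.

SE(ȳ_st) ≈ 0.156

V̂(ȳ_st) = Σ W_h² (1 − n_h/N_h) s_h²/n_h, with W_h = N_h/N and N = 7400:
  stratum Full-time: (5900/7400)²·(1 − 1419/5900)·6.27²/1419 = 0.0133757
  stratum Part-time: (1500/7400)²·(1 − 255/1500)·9.02²/255 = 0.010881
V̂(ȳ_st) = 0.0242567
SE(ȳ_st) = √0.0242567 = 0.155746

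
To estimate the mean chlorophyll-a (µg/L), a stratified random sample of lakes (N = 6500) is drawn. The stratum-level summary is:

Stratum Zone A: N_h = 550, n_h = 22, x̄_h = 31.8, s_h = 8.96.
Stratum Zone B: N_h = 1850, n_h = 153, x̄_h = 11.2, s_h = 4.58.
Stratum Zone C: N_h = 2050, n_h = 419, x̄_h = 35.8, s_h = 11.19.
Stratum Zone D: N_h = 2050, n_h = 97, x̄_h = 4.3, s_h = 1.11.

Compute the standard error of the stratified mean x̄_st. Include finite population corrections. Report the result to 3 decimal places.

V̂(x̄_st) = Σ W_h² (1 − n_h/N_h) s_h²/n_h, with W_h = N_h/N and N = 6500:
  stratum Zone A: (550/6500)²·(1 − 22/550)·8.96²/22 = 0.0250821
  stratum Zone B: (1850/6500)²·(1 − 153/1850)·4.58²/153 = 0.0101875
  stratum Zone C: (2050/6500)²·(1 − 419/2050)·11.19²/419 = 0.0236498
  stratum Zone D: (2050/6500)²·(1 − 97/2050)·1.11²/97 = 0.00120366
V̂(x̄_st) = 0.060123
SE(x̄_st) = √0.060123 = 0.2452

SE(x̄_st) ≈ 0.245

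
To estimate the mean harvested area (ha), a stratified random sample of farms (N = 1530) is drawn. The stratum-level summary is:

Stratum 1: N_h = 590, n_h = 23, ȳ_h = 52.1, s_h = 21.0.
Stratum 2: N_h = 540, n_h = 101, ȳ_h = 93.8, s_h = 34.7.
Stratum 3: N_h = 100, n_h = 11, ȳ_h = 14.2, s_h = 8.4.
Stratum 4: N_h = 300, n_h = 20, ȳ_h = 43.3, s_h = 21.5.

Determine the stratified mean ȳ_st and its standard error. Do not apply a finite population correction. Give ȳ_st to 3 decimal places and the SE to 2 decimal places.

ȳ_st = Σ W_h ȳ_h = (590·52.1 + 540·93.8 + 100·14.2 + 300·43.3)/1530 = 62.61503
V̂(ȳ_st) = Σ W_h² s_h²/n_h, with W_h = N_h/N and N = 1530:
  stratum 1: (590/1530)²·21.0²/23 = 2.85123
  stratum 2: (540/1530)²·34.7²/101 = 1.48505
  stratum 3: (100/1530)²·8.4²/11 = 0.027402
  stratum 4: (300/1530)²·21.5²/20 = 0.888601
V̂(ȳ_st) = 5.25228
SE(ȳ_st) = √5.25228 = 2.29179

ȳ_st ≈ 62.615, SE ≈ 2.29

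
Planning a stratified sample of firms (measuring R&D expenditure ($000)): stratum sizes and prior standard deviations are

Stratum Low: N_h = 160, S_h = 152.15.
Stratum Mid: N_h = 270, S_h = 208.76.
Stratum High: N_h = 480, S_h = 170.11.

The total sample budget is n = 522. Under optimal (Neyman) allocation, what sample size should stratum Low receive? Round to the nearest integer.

Neyman allocation: n_h = n · N_h S_h / Σ N_i S_i, with n = 522.
  stratum Low: N_h·S_h = 160·152.15 = 24344.00
  stratum Mid: N_h·S_h = 270·208.76 = 56365.20
  stratum High: N_h·S_h = 480·170.11 = 81652.80
Σ N_h S_h = 162362.00
n for stratum Low = 522·24344.00/162362.00 = 78.267 → 78

78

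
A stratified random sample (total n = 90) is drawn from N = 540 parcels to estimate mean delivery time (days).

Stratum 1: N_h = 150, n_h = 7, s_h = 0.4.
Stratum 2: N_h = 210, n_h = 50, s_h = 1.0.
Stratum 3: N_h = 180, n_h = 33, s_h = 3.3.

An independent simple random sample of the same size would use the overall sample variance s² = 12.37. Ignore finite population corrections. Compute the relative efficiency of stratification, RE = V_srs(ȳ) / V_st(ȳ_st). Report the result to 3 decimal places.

V̂(ȳ_st) = Σ W_h² s_h²/n_h, with W_h = N_h/N and N = 540:
  stratum 1: (150/540)²·0.4²/7 = 0.00176367
  stratum 2: (210/540)²·1.0²/50 = 0.00302469
  stratum 3: (180/540)²·3.3²/33 = 0.0366667
V_st = 0.041455
V_srs = s²/n = 12.37/90 = 0.137444
Relative efficiency = V_srs / V_st = 0.137444/0.041455 = 3.3155

RE ≈ 3.316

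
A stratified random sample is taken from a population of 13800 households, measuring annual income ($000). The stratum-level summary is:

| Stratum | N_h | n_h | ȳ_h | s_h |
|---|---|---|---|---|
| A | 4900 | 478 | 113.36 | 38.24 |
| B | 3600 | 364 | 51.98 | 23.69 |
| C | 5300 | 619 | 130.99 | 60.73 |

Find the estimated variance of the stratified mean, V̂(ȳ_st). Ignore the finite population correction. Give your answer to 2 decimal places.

V̂(ȳ_st) = Σ W_h² s_h²/n_h, with W_h = N_h/N and N = 13800:
  stratum A: (4900/13800)²·38.24²/478 = 0.385693
  stratum B: (3600/13800)²·23.69²/364 = 0.104924
  stratum C: (5300/13800)²·60.73²/619 = 0.878839
V̂(ȳ_st) = 1.36946

V̂(ȳ_st) ≈ 1.37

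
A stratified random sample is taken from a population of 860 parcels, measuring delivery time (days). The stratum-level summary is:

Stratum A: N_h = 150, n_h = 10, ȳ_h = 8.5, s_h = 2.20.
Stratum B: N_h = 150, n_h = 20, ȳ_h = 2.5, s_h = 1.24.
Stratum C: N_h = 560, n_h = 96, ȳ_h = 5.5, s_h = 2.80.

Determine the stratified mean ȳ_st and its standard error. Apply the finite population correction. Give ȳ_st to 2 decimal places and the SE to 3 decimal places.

ȳ_st ≈ 5.50, SE ≈ 0.211

ȳ_st = Σ W_h ȳ_h = (150·8.5 + 150·2.5 + 560·5.5)/860 = 5.50000
V̂(ȳ_st) = Σ W_h² (1 − n_h/N_h) s_h²/n_h, with W_h = N_h/N and N = 860:
  stratum A: (150/860)²·(1 − 10/150)·2.20²/10 = 0.0137426
  stratum B: (150/860)²·(1 − 20/150)·1.24²/20 = 0.00202699
  stratum C: (560/860)²·(1 − 96/560)·2.80²/96 = 0.0286915
V̂(ȳ_st) = 0.0444611
SE(ȳ_st) = √0.0444611 = 0.210858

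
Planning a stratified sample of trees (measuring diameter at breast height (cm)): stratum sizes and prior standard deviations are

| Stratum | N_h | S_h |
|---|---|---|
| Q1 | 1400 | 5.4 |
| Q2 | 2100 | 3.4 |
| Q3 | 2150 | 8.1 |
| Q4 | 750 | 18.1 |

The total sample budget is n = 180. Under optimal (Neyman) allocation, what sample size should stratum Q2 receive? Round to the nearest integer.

28

Neyman allocation: n_h = n · N_h S_h / Σ N_i S_i, with n = 180.
  stratum Q1: N_h·S_h = 1400·5.4 = 7560.00
  stratum Q2: N_h·S_h = 2100·3.4 = 7140.00
  stratum Q3: N_h·S_h = 2150·8.1 = 17415.00
  stratum Q4: N_h·S_h = 750·18.1 = 13575.00
Σ N_h S_h = 45690.00
n for stratum Q2 = 180·7140.00/45690.00 = 28.129 → 28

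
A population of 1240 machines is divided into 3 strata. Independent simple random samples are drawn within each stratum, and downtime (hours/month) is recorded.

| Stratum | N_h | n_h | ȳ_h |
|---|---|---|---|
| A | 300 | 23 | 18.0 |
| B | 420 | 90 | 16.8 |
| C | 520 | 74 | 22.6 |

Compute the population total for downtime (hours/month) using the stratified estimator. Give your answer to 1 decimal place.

τ̂_st = Σ N_h ȳ_h = 300·18.0 + 420·16.8 + 520·22.6 = 24208.0

τ̂_st ≈ 24208.0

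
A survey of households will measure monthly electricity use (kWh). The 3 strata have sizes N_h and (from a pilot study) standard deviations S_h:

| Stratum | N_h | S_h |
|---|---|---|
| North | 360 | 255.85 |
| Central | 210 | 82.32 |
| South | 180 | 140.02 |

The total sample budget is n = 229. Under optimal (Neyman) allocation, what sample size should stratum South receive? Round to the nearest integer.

Neyman allocation: n_h = n · N_h S_h / Σ N_i S_i, with n = 229.
  stratum North: N_h·S_h = 360·255.85 = 92106.00
  stratum Central: N_h·S_h = 210·82.32 = 17287.20
  stratum South: N_h·S_h = 180·140.02 = 25203.60
Σ N_h S_h = 134596.80
n for stratum South = 229·25203.60/134596.80 = 42.881 → 43

43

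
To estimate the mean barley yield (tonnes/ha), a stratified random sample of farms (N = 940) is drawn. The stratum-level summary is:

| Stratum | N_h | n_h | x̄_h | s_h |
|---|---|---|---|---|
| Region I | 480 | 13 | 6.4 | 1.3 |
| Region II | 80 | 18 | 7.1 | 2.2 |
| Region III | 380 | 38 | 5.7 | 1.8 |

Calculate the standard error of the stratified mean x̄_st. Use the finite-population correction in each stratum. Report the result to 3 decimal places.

SE(x̄_st) ≈ 0.217

V̂(x̄_st) = Σ W_h² (1 − n_h/N_h) s_h²/n_h, with W_h = N_h/N and N = 940:
  stratum Region I: (480/940)²·(1 − 13/480)·1.3²/13 = 0.0329796
  stratum Region II: (80/940)²·(1 − 18/80)·2.2²/18 = 0.00150938
  stratum Region III: (380/940)²·(1 − 38/380)·1.8²/38 = 0.0125405
V̂(x̄_st) = 0.0470295
SE(x̄_st) = √0.0470295 = 0.216863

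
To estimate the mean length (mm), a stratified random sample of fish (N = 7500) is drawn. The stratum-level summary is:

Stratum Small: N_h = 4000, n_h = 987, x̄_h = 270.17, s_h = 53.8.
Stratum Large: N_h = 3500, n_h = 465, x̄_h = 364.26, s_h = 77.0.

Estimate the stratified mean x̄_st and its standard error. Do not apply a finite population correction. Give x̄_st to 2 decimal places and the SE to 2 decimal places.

x̄_st ≈ 314.08, SE ≈ 1.90

x̄_st = Σ W_h x̄_h = (4000·270.17 + 3500·364.26)/7500 = 314.07867
V̂(x̄_st) = Σ W_h² s_h²/n_h, with W_h = N_h/N and N = 7500:
  stratum Small: (4000/7500)²·53.8²/987 = 0.834151
  stratum Large: (3500/7500)²·77.0²/465 = 2.77678
V̂(x̄_st) = 3.61094
SE(x̄_st) = √3.61094 = 1.90025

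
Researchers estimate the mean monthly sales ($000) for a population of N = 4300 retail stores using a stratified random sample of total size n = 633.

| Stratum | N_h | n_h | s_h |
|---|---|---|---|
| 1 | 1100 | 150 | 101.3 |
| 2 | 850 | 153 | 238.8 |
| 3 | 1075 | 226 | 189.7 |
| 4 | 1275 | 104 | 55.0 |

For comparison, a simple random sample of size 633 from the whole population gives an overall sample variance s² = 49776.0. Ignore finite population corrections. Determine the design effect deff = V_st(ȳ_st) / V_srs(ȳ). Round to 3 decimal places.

deff ≈ 0.401

V̂(ȳ_st) = Σ W_h² s_h²/n_h, with W_h = N_h/N and N = 4300:
  stratum 1: (1100/4300)²·101.3²/150 = 4.47689
  stratum 2: (850/4300)²·238.8²/153 = 14.5639
  stratum 3: (1075/4300)²·189.7²/226 = 9.95191
  stratum 4: (1275/4300)²·55.0²/104 = 2.55726
V_st = 31.55
V_srs = s²/n = 49776.0/633 = 78.6351
deff = V_st / V_srs = 31.55/78.6351 = 0.4012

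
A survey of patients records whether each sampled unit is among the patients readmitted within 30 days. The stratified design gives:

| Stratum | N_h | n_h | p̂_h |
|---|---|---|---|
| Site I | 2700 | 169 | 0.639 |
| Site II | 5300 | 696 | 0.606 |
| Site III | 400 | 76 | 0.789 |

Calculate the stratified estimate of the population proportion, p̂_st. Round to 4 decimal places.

p̂_st ≈ 0.6253

N = 8400; stratum weights W_h = N_h/N.
p̂_st = Σ W_h p̂_h = (2700·0.639 + 5300·0.606 + 400·0.789)/8400 = 0.62532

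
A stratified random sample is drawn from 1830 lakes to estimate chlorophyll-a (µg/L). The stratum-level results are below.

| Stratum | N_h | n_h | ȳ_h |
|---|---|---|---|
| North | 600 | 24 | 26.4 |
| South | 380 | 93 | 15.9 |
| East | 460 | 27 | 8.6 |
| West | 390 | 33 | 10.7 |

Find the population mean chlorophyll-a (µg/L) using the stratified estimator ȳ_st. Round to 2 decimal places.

N = Σ N_h = 1830. Stratum weights W_h = N_h/N.
ȳ_st = (600·26.4 + 380·15.9 + 460·8.6 + 390·10.7) / 1830 = 16.3995

ȳ_st ≈ 16.40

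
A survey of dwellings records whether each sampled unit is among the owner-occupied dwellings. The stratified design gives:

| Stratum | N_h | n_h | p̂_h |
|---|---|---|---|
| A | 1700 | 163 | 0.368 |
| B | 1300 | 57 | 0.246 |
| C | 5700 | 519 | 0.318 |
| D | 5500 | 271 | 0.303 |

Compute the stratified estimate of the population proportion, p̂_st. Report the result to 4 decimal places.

N = 14200; stratum weights W_h = N_h/N.
p̂_st = Σ W_h p̂_h = (1700·0.368 + 1300·0.246 + 5700·0.318 + 5500·0.303)/14200 = 0.31158

p̂_st ≈ 0.3116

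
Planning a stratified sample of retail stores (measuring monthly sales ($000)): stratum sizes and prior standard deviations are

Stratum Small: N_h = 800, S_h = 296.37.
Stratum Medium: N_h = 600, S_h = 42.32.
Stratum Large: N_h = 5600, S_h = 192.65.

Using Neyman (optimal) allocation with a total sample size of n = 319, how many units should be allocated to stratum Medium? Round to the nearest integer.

Neyman allocation: n_h = n · N_h S_h / Σ N_i S_i, with n = 319.
  stratum Small: N_h·S_h = 800·296.37 = 237096.00
  stratum Medium: N_h·S_h = 600·42.32 = 25392.00
  stratum Large: N_h·S_h = 5600·192.65 = 1078840.00
Σ N_h S_h = 1341328.00
n for stratum Medium = 319·25392.00/1341328.00 = 6.039 → 6

6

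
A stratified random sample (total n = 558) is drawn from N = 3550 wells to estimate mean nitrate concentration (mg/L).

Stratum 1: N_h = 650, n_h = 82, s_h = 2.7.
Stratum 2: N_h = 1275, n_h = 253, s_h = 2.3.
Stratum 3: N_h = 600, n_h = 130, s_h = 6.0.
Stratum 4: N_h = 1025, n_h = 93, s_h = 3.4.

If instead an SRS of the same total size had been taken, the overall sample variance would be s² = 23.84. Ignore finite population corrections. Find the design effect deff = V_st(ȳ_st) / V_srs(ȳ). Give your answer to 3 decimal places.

V̂(ȳ_st) = Σ W_h² s_h²/n_h, with W_h = N_h/N and N = 3550:
  stratum 1: (650/3550)²·2.7²/82 = 0.00298046
  stratum 2: (1275/3550)²·2.3²/253 = 0.00269711
  stratum 3: (600/3550)²·6.0²/130 = 0.00791052
  stratum 4: (1025/3550)²·3.4²/93 = 0.0103625
V_st = 0.0239506
V_srs = s²/n = 23.84/558 = 0.042724
deff = V_st / V_srs = 0.0239506/0.042724 = 0.5606

deff ≈ 0.561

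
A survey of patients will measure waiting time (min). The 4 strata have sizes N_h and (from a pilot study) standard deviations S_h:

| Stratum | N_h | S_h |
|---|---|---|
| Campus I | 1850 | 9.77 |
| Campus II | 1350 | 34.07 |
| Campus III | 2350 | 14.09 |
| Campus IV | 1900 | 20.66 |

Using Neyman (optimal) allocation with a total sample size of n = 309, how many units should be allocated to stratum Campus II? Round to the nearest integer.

Neyman allocation: n_h = n · N_h S_h / Σ N_i S_i, with n = 309.
  stratum Campus I: N_h·S_h = 1850·9.77 = 18074.50
  stratum Campus II: N_h·S_h = 1350·34.07 = 45994.50
  stratum Campus III: N_h·S_h = 2350·14.09 = 33111.50
  stratum Campus IV: N_h·S_h = 1900·20.66 = 39254.00
Σ N_h S_h = 136434.50
n for stratum Campus II = 309·45994.50/136434.50 = 104.169 → 104

104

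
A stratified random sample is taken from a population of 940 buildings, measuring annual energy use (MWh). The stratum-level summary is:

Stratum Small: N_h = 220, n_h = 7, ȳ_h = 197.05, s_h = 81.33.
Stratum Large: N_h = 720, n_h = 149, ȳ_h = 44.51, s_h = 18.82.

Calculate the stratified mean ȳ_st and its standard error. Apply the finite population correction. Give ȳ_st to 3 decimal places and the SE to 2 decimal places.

ȳ_st = Σ W_h ȳ_h = (220·197.05 + 720·44.51)/940 = 80.21085
V̂(ȳ_st) = Σ W_h² (1 − n_h/N_h) s_h²/n_h, with W_h = N_h/N and N = 940:
  stratum Small: (220/940)²·(1 − 7/220)·81.33²/7 = 50.113
  stratum Large: (720/940)²·(1 − 149/720)·18.82²/149 = 1.10603
V̂(ȳ_st) = 51.219
SE(ȳ_st) = √51.219 = 7.15674

ȳ_st ≈ 80.211, SE ≈ 7.16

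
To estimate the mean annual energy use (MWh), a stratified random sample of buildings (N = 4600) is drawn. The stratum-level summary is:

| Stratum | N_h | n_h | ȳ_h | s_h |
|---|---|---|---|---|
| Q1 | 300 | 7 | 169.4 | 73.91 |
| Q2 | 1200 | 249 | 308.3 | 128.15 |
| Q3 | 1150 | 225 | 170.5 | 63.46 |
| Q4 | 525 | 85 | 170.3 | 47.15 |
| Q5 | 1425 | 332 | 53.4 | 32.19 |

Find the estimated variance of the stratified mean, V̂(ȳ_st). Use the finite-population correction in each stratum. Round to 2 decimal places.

V̂(ȳ_st) = Σ W_h² (1 − n_h/N_h) s_h²/n_h, with W_h = N_h/N and N = 4600:
  stratum Q1: (300/4600)²·(1 − 7/300)·73.91²/7 = 3.24177
  stratum Q2: (1200/4600)²·(1 − 249/1200)·128.15²/249 = 3.557
  stratum Q3: (1150/4600)²·(1 − 225/1150)·63.46²/225 = 0.899791
  stratum Q4: (525/4600)²·(1 − 85/525)·47.15²/85 = 0.285523
  stratum Q5: (1425/4600)²·(1 − 332/1425)·32.19²/332 = 0.229733
V̂(ȳ_st) = 8.21381

V̂(ȳ_st) ≈ 8.21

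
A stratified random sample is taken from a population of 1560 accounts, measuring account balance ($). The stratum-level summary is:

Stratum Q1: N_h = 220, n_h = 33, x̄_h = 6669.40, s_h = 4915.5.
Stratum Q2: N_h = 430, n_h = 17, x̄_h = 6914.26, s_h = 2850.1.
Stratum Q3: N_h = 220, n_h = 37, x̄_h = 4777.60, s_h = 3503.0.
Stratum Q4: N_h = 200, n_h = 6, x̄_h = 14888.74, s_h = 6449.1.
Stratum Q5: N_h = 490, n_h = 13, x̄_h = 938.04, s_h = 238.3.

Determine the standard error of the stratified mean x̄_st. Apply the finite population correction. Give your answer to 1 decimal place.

V̂(x̄_st) = Σ W_h² (1 − n_h/N_h) s_h²/n_h, with W_h = N_h/N and N = 1560:
  stratum Q1: (220/1560)²·(1 − 33/220)·4915.5²/33 = 12377.6
  stratum Q2: (430/1560)²·(1 − 17/430)·2850.1²/17 = 34869.1
  stratum Q3: (220/1560)²·(1 − 37/220)·3503.0²/37 = 5486.6
  stratum Q4: (200/1560)²·(1 − 6/200)·6449.1²/6 = 110517
  stratum Q5: (490/1560)²·(1 − 13/490)·238.3²/13 = 419.537
V̂(x̄_st) = 163670
SE(x̄_st) = √163670 = 404.561

SE(x̄_st) ≈ 404.6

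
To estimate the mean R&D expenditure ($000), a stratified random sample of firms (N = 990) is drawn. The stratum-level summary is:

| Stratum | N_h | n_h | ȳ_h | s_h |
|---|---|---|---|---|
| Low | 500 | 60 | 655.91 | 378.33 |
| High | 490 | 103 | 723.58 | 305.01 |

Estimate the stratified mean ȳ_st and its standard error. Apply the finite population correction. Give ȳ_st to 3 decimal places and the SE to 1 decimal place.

ȳ_st ≈ 689.403, SE ≈ 26.7

ȳ_st = Σ W_h ȳ_h = (500·655.91 + 490·723.58)/990 = 689.40323
V̂(ȳ_st) = Σ W_h² (1 − n_h/N_h) s_h²/n_h, with W_h = N_h/N and N = 990:
  stratum Low: (500/990)²·(1 − 60/500)·378.33²/60 = 535.479
  stratum High: (490/990)²·(1 − 103/490)·305.01²/103 = 174.754
V̂(ȳ_st) = 710.233
SE(ȳ_st) = √710.233 = 26.6502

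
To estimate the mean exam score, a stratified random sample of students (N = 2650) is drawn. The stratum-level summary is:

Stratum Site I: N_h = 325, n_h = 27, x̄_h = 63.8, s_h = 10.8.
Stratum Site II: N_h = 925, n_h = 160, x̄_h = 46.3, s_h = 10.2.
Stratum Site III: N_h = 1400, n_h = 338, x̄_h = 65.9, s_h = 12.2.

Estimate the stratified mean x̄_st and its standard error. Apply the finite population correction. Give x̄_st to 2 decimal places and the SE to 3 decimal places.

x̄_st = Σ W_h x̄_h = (325·63.8 + 925·46.3 + 1400·65.9)/2650 = 58.80094
V̂(x̄_st) = Σ W_h² (1 − n_h/N_h) s_h²/n_h, with W_h = N_h/N and N = 2650:
  stratum Site I: (325/2650)²·(1 − 27/325)·10.8²/27 = 0.0595788
  stratum Site II: (925/2650)²·(1 − 160/925)·10.2²/160 = 0.0655227
  stratum Site III: (1400/2650)²·(1 − 338/1400)·12.2²/338 = 0.0932317
V̂(x̄_st) = 0.218333
SE(x̄_st) = √0.218333 = 0.467261

x̄_st ≈ 58.80, SE ≈ 0.467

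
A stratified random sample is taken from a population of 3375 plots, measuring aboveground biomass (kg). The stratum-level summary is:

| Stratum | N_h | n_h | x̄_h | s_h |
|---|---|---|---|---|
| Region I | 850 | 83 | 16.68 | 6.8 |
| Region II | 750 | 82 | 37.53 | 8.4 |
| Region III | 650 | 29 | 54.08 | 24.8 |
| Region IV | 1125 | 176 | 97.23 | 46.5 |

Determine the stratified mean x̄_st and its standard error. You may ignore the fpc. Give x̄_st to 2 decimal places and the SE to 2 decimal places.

x̄_st = Σ W_h x̄_h = (850·16.68 + 750·37.53 + 650·54.08 + 1125·97.23)/3375 = 55.36630
V̂(x̄_st) = Σ W_h² s_h²/n_h, with W_h = N_h/N and N = 3375:
  stratum Region I: (850/3375)²·6.8²/83 = 0.035337
  stratum Region II: (750/3375)²·8.4²/82 = 0.0424932
  stratum Region III: (650/3375)²·24.8²/29 = 0.786655
  stratum Region IV: (1125/3375)²·46.5²/176 = 1.36506
V̂(x̄_st) = 2.22954
SE(x̄_st) = √2.22954 = 1.49317

x̄_st ≈ 55.37, SE ≈ 1.49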